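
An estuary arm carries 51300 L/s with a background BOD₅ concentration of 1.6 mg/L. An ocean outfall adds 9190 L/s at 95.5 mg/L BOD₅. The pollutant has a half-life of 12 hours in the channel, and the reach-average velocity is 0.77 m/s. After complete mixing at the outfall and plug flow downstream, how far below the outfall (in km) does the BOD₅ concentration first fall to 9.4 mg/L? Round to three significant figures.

After mixing, C = (51300·1.600 + 9190·95.50) / 60490 = 959700/60490 = 15.87 mg/L.
Half-life 12 h → k = ln 2 / 12 = 0.05776 h⁻¹ = 1.386 d⁻¹.
Set 15.87·exp(−k·t) = 9.4 → t = ln(15.87/9.4)/k = 32620 s = 9.062 h.
Distance = v·t = 0.77·32620 = 25120 m = 25.12 km.

25.1 km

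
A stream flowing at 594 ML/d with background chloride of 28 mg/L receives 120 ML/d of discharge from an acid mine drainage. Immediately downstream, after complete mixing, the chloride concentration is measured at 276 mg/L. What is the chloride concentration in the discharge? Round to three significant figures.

Mass balance: 594.0·28.00 + 120.0·Cₑ = 714.0·276.0
→ Cₑ = (714.0·276.0 − 594.0·28.00) / 120.0 = 1504 mg/L.

1500 mg/L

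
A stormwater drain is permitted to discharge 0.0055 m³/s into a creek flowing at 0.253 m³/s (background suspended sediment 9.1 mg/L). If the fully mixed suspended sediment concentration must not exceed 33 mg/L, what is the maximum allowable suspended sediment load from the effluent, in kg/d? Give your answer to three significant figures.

538 kg/d

Mass balance at the limit: 0.2530·9.100 + 0.005500·Cₑ = 0.2585·33 → Cₑ = 1132 mg/L.
Load = 0.005500 m³/s × 1132 g/m³ × 86 400 s/d = 538.1 kg/d.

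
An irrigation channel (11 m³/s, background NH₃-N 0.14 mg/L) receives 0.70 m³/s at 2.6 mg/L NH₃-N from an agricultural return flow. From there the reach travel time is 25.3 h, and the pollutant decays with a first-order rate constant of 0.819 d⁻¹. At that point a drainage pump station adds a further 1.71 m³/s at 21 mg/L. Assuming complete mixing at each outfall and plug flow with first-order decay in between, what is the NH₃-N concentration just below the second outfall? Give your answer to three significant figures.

2.78 mg/L

Conservation of mass: C = (11.00·0.1400 + 0.7000·2.600) / 11.70 = 3.360/11.70 = 0.2872 mg/L; combined flow 11.70 m³/s.
First-order decay: C = 0.2872·exp(−k·t) = 0.2872·0.4217 = 0.1211 mg/L.
Second outfall: C = (11.70·0.1211 + 1.710·21.00)/13.41 = 2.784 mg/L.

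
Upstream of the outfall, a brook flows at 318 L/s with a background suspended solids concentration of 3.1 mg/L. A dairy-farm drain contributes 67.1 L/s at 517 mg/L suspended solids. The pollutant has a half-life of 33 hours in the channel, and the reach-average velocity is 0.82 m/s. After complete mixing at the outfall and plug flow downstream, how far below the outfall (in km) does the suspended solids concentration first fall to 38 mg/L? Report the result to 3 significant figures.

Mixed concentration C = ΣQC/ΣQ = (318.0·3.100 + 67.10·517.0) / 385.1 = 35680/385.1 = 92.64 mg/L.
Half-life 33 h → k = ln 2 / 33 = 0.02100 h⁻¹ = 0.5041 d⁻¹.
Set 92.64·exp(−k·t) = 38 → t = ln(92.64/38)/k = 152700 s = 42.43 h.
Distance = v·t = 0.82·152700 = 125200 m = 125.2 km.

125 km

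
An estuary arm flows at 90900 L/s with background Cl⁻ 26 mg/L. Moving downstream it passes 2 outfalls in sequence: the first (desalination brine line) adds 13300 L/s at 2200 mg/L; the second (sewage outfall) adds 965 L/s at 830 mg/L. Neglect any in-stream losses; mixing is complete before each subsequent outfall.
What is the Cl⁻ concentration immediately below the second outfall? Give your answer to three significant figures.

308 mg/L

Below outfall 1: Q → 104200 L/s, C = (90900·26.00 + 13300·2200)/104200 = 303.5 mg/L.
Below outfall 2: Q → 105200 L/s, C = (104200·303.5 + 965.0·830.0)/105200 = 308.3 mg/L.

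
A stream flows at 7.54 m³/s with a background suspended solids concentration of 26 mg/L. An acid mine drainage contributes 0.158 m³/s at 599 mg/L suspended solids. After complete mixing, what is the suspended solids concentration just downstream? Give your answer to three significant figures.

37.8 mg/L

After mixing, C = (7.540·26.00 + 0.1580·599.0) / 7.698 = 290.7/7.698 = 37.76 mg/L.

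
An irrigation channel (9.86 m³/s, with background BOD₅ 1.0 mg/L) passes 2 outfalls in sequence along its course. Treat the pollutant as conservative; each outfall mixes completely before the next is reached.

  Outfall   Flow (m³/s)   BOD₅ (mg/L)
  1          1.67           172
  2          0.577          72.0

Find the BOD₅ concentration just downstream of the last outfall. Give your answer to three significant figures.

After outfall 1: Q = 9.860 + 1.670 = 11.53 m³/s; C = (9.860·1.000 + 1.670·172.0)/11.53 = 25.77 mg/L.
After outfall 2: Q = 11.53 + 0.5770 = 12.11 m³/s; C = (11.53·25.77 + 0.5770·72.00)/12.11 = 27.97 mg/L.

28.0 mg/L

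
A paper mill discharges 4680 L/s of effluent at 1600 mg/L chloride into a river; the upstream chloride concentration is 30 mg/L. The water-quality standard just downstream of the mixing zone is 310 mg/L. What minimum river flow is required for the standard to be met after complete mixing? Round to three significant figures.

21600 L/s

Set C_mix = 310: (Q·30.00 + 4680·1600) / (Q + 4680) = 310
→ Q = 4680·(1600 − 310)/(310 − 30.00) = 21560 L/s.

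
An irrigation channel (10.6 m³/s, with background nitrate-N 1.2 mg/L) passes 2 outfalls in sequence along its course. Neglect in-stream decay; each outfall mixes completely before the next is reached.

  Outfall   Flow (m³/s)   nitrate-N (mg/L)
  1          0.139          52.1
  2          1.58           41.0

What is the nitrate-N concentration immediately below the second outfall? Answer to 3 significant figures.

After outfall 1: Q = 10.60 + 0.1390 = 10.74 m³/s; C = (10.60·1.200 + 0.1390·52.10)/10.74 = 1.859 mg/L.
After outfall 2: Q = 10.74 + 1.580 = 12.32 m³/s; C = (10.74·1.859 + 1.580·41.00)/12.32 = 6.879 mg/L.

6.88 mg/L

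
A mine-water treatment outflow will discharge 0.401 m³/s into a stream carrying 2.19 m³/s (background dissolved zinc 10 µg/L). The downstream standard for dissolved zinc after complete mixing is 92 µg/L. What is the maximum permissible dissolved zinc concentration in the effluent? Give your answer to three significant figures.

At the limit, (Qr·Cr + Qe·Cₑ)/(Qr + Qe) = 92:
Cₑ = (2.591·92 − 2.190·10.00) / 0.4010 = 539.8 µg/L.

540 µg/L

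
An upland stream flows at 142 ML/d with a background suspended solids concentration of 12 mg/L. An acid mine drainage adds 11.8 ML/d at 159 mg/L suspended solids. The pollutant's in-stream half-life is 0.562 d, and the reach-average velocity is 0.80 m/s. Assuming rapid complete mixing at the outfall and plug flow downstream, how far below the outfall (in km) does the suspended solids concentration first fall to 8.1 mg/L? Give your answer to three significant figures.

59.2 km

Flow-weighted average: C = (142.0·12.00 + 11.80·159.0) / 153.8 = 3580/153.8 = 23.28 mg/L.
Half-life 0.562 d → k = ln 2 / 0.562 = 1.233 d⁻¹.
Set 23.28·exp(−k·t) = 8.1 → t = ln(23.28/8.1)/k = 73950 s = 20.54 h.
Distance = v·t = 0.80·73950 = 59160 m = 59.16 km.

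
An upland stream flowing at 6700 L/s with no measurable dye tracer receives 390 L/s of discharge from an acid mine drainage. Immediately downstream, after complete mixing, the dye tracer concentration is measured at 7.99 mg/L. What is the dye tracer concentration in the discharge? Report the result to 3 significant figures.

Mass balance: 6700·0 + 390.0·Cₑ = 7090·7.990
→ Cₑ = (7090·7.990 − 6700·0) / 390.0 = 145.3 mg/L.

145 mg/L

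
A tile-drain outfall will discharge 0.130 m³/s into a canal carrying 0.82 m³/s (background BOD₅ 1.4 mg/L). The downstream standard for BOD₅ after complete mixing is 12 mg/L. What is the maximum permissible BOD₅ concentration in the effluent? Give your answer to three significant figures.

At the limit, (Qr·Cr + Qe·Cₑ)/(Qr + Qe) = 12:
Cₑ = (0.9500·12 − 0.8200·1.400) / 0.1300 = 78.86 mg/L.

78.9 mg/L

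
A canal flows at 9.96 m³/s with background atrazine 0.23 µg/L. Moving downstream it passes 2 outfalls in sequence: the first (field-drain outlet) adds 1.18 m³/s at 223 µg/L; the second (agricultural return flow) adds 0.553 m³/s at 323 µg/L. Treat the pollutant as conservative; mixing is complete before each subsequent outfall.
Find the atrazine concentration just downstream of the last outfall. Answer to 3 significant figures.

Below outfall 1: Q → 11.14 m³/s, C = (9.960·0.2300 + 1.180·223.0)/11.14 = 23.83 µg/L.
Below outfall 2: Q → 11.69 m³/s, C = (11.14·23.83 + 0.5530·323.0)/11.69 = 37.98 µg/L.

38.0 µg/L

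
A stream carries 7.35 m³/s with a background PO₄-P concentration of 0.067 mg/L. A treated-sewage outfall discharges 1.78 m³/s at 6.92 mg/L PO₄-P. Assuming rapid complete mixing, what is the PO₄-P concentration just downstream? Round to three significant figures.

Mixed concentration C = ΣQC/ΣQ = (7.350·0.06700 + 1.780·6.920) / 9.130 = 12.81/9.130 = 1.403 mg/L.

1.40 mg/L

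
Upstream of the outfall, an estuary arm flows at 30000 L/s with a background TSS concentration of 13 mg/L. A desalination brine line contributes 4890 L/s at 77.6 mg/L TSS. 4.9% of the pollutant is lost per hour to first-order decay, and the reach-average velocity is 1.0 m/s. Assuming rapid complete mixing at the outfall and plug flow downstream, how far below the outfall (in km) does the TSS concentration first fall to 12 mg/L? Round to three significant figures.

43.6 km

Flow-weighted average: C = (30000·13.00 + 4890·77.60) / 34890 = 769500/34890 = 22.05 mg/L.
4.9%/h lost → k = −ln(1 − 0.049) = 0.05024 h⁻¹.
Set 22.05·exp(−k·t) = 12 → t = ln(22.05/12)/k = 43610 s = 12.11 h.
Distance = v·t = 1.0·43610 = 43610 m = 43.61 km.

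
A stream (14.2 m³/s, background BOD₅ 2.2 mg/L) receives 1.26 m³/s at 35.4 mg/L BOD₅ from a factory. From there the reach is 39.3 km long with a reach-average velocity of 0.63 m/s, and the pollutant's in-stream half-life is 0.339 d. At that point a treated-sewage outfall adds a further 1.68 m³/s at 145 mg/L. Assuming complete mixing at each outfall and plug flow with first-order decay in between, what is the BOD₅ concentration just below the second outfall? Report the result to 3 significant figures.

Mixed concentration C = ΣQC/ΣQ = (14.20·2.200 + 1.260·35.40) / 15.46 = 75.84/15.46 = 4.906 mg/L; combined flow 15.46 m³/s.
Travel time t = 39.3·1000 / 0.63 = 62380 s = 17.33 h.
Half-life 0.339 d → k = ln 2 / 0.339 = 2.045 d⁻¹.
Applying C = C₀e^(−kt): 4.906 × 0.2285 = 1.121 mg/L.
At the second outfall, C = (15.46·1.121 + 1.680·145.0) / (15.46 + 1.680) = 15.22 mg/L.

15.2 mg/L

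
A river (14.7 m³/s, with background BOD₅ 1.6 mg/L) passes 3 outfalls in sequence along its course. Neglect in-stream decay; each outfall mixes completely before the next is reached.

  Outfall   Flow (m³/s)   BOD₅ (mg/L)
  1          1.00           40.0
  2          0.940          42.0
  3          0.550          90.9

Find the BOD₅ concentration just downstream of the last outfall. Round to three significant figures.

8.90 mg/L

After outfall 1: Q = 14.70 + 1.000 = 15.70 m³/s; C = (14.70·1.600 + 1.000·40.00)/15.70 = 4.046 mg/L.
After outfall 2: Q = 15.70 + 0.9400 = 16.64 m³/s; C = (15.70·4.046 + 0.9400·42.00)/16.64 = 6.190 mg/L.
After outfall 3: Q = 16.64 + 0.5500 = 17.19 m³/s; C = (16.64·6.190 + 0.5500·90.90)/17.19 = 8.900 mg/L.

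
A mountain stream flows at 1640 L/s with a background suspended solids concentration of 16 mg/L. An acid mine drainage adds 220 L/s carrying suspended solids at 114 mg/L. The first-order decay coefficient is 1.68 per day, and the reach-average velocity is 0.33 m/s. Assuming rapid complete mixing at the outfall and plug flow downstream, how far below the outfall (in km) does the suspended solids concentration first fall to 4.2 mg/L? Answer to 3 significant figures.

Mass balance: C = (1640·16.00 + 220.0·114.0) / 1860 = 51320/1860 = 27.59 mg/L.
Set 27.59·exp(−k·t) = 4.2 → t = ln(27.59/4.2)/k = 96810 s = 26.89 h.
Distance = v·t = 0.33·96810 = 31950 m = 31.95 km.

31.9 km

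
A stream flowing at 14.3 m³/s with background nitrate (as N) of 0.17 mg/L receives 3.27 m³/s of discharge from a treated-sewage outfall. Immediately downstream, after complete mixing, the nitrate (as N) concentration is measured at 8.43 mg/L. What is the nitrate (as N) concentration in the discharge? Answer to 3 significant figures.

44.6 mg/L

Mass balance: 14.30·0.1700 + 3.270·Cₑ = 17.57·8.430
→ Cₑ = (17.57·8.430 − 14.30·0.1700) / 3.270 = 44.55 mg/L.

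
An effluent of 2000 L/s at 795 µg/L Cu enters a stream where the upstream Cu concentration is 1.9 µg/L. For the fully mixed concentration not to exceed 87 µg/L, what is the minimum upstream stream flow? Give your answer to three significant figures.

Set C_mix = 87: (Q·1.900 + 2000·795.0) / (Q + 2000) = 87
→ Q = 2000·(795.0 − 87)/(87 − 1.900) = 16640 L/s.

16600 L/s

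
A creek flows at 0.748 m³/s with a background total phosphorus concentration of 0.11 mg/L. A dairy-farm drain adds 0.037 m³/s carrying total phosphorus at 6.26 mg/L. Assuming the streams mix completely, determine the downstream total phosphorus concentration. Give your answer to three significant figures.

After mixing, C = (0.7480·0.1100 + 0.03700·6.260) / 0.7850 = 0.3139/0.7850 = 0.3999 mg/L.

0.400 mg/L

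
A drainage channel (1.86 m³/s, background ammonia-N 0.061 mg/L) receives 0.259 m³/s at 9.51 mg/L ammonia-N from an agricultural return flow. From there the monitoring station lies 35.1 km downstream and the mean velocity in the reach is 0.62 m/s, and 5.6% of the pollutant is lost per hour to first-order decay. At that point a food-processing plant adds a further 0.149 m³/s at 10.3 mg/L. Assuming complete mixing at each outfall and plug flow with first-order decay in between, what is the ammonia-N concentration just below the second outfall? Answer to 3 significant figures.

1.14 mg/L

Mixed concentration C = ΣQC/ΣQ = (1.860·0.06100 + 0.2590·9.510) / 2.119 = 2.577/2.119 = 1.216 mg/L; combined flow 2.119 m³/s.
Travel time t = 35.1·1000 / 0.62 = 56610 s = 15.73 h.
5.6%/h lost → k = −ln(1 − 0.056) = 0.05763 h⁻¹.
Applying C = C₀e^(−kt): 1.216 × 0.4040 = 0.4913 mg/L.
At the second outfall, C = (2.119·0.4913 + 0.1490·10.30) / (2.119 + 0.1490) = 1.136 mg/L.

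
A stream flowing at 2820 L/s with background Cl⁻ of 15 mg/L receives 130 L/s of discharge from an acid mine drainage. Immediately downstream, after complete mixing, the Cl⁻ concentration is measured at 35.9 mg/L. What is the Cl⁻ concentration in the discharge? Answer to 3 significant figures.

Mass balance: 2820·15.00 + 130.0·Cₑ = 2950·35.90
→ Cₑ = (2950·35.90 − 2820·15.00) / 130.0 = 489.3 mg/L.

489 mg/L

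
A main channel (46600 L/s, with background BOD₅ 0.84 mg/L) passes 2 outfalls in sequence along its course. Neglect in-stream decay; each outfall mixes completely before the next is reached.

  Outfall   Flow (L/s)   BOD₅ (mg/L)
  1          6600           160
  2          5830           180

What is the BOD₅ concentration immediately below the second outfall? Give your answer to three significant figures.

After outfall 1: Q = 46600 + 6600 = 53200 L/s; C = (46600·0.8400 + 6600·160.0)/53200 = 20.59 mg/L.
After outfall 2: Q = 53200 + 5830 = 59030 L/s; C = (53200·20.59 + 5830·180.0)/59030 = 36.33 mg/L.

36.3 mg/L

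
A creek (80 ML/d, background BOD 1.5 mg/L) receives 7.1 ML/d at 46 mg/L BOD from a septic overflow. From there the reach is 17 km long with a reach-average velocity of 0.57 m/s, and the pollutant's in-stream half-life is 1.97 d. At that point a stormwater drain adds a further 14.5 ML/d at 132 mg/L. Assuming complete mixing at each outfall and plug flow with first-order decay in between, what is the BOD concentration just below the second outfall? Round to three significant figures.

22.7 mg/L

Conservation of mass: C = (80.00·1.500 + 7.100·46.00) / 87.10 = 446.6/87.10 = 5.127 mg/L; combined flow 87.10 ML/d.
Travel time t = 17·1000 / 0.57 = 29820 s = 8.285 h.
Half-life 1.97 d → k = ln 2 / 1.97 = 0.3519 d⁻¹.
After decay, C = 5.127 × e^(−kt) = 5.127 × 0.8856 = 4.541 mg/L.
At the second outfall, C = (87.10·4.541 + 14.50·132.0) / (87.10 + 14.50) = 22.73 mg/L.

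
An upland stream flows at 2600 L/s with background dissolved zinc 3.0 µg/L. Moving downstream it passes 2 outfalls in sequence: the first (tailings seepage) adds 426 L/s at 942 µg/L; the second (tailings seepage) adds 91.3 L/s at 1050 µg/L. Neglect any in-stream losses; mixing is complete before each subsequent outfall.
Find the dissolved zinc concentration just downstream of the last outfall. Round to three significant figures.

Below outfall 1: Q → 3026 L/s, C = (2600·3.000 + 426.0·942.0)/3026 = 135.2 µg/L.
Below outfall 2: Q → 3117 L/s, C = (3026·135.2 + 91.30·1050)/3117 = 162.0 µg/L.

162 µg/L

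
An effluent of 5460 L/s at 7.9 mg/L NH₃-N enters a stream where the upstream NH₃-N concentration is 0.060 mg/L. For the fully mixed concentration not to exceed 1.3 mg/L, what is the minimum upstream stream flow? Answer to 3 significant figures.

Set C_mix = 1.3: (Q·0.06000 + 5460·7.900) / (Q + 5460) = 1.3
→ Q = 5460·(7.900 − 1.3)/(1.3 − 0.06000) = 29060 L/s.

29100 L/s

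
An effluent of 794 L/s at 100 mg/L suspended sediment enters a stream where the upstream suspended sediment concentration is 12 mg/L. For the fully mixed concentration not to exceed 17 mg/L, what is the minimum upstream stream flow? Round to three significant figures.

Set C_mix = 17: (Q·12.00 + 794.0·100.0) / (Q + 794.0) = 17
→ Q = 794.0·(100.0 − 17)/(17 − 12.00) = 13180 L/s.

13200 L/s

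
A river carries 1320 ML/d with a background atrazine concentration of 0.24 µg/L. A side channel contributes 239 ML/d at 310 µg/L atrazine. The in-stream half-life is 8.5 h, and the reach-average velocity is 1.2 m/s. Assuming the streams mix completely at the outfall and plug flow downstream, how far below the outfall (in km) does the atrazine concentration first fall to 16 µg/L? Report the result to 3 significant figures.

57.9 km

Conservation of mass: C = (1320·0.2400 + 239.0·310.0) / 1559 = 74410/1559 = 47.73 µg/L.
Half-life 8.5 h → k = ln 2 / 8.5 = 0.08155 h⁻¹ = 1.957 d⁻¹.
Set 47.73·exp(−k·t) = 16 → t = ln(47.73/16)/k = 48250 s = 13.40 h.
Distance = v·t = 1.2·48250 = 57900 m = 57.90 km.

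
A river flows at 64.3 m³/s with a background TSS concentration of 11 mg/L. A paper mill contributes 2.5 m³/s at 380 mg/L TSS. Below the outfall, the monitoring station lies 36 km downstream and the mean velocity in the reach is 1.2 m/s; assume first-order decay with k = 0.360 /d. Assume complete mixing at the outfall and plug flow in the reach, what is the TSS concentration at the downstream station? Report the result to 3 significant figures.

21.9 mg/L

Mixed concentration C = ΣQC/ΣQ = (64.30·11.00 + 2.500·380.0) / 66.80 = 1657/66.80 = 24.81 mg/L.
Travel time t = 36·1000 / 1.2 = 30000 s = 8.333 h.
Decay over the reach: 24.81·exp(−kt) = 24.81·0.8825 = 21.89 mg/L.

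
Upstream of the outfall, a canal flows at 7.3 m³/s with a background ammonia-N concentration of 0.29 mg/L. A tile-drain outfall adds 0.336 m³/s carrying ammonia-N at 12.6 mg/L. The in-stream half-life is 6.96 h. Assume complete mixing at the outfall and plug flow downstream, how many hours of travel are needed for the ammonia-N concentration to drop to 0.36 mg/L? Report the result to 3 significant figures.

Mixed concentration C = ΣQC/ΣQ = (7.300·0.2900 + 0.3360·12.60) / 7.636 = 6.351/7.636 = 0.8317 mg/L.
Half-life 6.96 h → k = ln 2 / 6.96 = 0.09959 h⁻¹ = 2.390 d⁻¹.
0.8317·exp(−k·t) = 0.36 → t = ln(0.8317/0.36)/k = 30270 s = 8.408 h.

8.41 h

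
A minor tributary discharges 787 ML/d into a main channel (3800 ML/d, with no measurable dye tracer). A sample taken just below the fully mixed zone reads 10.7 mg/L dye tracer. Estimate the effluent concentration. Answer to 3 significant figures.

62.4 mg/L

Mass balance: 3800·0 + 787.0·Cₑ = 4587·10.70
→ Cₑ = (4587·10.70 − 3800·0) / 787.0 = 62.36 mg/L.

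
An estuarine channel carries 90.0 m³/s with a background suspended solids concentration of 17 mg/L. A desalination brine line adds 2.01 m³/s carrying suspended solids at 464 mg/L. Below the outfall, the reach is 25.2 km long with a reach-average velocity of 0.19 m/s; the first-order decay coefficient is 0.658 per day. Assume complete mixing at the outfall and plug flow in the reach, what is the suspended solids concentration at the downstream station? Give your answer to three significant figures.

Mixed concentration C = ΣQC/ΣQ = (90.00·17.00 + 2.010·464.0) / 92.01 = 2463/92.01 = 26.76 mg/L.
Travel time t = 25.2·1000 / 0.19 = 132600 s = 36.84 h.
First-order decay: C = 26.76·exp(−k·t) = 26.76·0.3642 = 9.747 mg/L.

9.75 mg/L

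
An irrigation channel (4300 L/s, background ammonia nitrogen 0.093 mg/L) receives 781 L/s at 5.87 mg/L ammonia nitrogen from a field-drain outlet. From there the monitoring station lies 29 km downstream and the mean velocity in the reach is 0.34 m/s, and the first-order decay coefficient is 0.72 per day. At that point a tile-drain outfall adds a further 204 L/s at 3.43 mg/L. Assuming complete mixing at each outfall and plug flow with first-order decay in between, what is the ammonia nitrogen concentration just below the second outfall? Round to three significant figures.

0.596 mg/L

Mixed concentration C = ΣQC/ΣQ = (4300·0.09300 + 781.0·5.870) / 5081 = 4984/5081 = 0.9810 mg/L; combined flow 5081 L/s.
Travel time t = 29·1000 / 0.34 = 85290 s = 23.69 h.
First-order decay: C = 0.9810·exp(−k·t) = 0.9810·0.4913 = 0.4819 mg/L.
At the second outfall, C = (5081·0.4819 + 204.0·3.430) / (5081 + 204.0) = 0.5957 mg/L.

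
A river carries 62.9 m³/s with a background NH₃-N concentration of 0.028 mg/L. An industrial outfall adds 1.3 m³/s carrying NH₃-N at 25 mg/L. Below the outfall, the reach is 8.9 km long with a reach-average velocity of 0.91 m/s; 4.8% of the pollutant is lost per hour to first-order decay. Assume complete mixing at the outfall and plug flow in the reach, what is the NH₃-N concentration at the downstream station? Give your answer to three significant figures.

0.467 mg/L

Mixed concentration C = ΣQC/ΣQ = (62.90·0.02800 + 1.300·25.00) / 64.20 = 34.26/64.20 = 0.5337 mg/L.
Travel time t = 8.9·1000 / 0.91 = 9780 s = 2.717 h.
4.8%/h lost → k = −ln(1 − 0.048) = 0.04919 h⁻¹.
First-order decay: C = 0.5337·exp(−k·t) = 0.5337·0.8749 = 0.4669 mg/L.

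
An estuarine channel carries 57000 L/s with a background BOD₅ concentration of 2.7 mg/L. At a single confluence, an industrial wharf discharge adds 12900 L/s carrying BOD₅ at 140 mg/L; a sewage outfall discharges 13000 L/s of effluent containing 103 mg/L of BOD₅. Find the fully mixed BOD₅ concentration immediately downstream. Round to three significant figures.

Conservation of mass: C = (57000·2.700 + 12900·140.0 + 13000·103.0) / 82900 = 3299000/82900 = 39.79 mg/L.

39.8 mg/L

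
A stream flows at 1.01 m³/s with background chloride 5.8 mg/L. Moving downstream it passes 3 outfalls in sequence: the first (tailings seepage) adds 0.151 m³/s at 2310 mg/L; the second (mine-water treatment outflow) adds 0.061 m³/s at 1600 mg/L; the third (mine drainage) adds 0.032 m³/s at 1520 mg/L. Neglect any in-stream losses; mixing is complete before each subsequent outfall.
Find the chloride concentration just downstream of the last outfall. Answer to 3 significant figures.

After outfall 1: Q = 1.010 + 0.1510 = 1.161 m³/s; C = (1.010·5.800 + 0.1510·2310)/1.161 = 305.5 mg/L.
After outfall 2: Q = 1.161 + 0.06100 = 1.222 m³/s; C = (1.161·305.5 + 0.06100·1600)/1.222 = 370.1 mg/L.
After outfall 3: Q = 1.222 + 0.03200 = 1.254 m³/s; C = (1.222·370.1 + 0.03200·1520)/1.254 = 399.4 mg/L.

399 mg/L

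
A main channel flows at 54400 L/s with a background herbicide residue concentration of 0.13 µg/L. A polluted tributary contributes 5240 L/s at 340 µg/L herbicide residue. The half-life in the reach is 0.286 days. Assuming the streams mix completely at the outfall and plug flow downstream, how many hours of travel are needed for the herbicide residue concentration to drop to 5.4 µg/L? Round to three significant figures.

After mixing, C = (54400·0.1300 + 5240·340.0) / 59640 = 1789000/59640 = 29.99 µg/L.
Half-life 0.286 d → k = ln 2 / 0.286 = 2.424 d⁻¹.
29.99·exp(−k·t) = 5.4 → t = ln(29.99/5.4)/k = 61120 s = 16.98 h.

17.0 h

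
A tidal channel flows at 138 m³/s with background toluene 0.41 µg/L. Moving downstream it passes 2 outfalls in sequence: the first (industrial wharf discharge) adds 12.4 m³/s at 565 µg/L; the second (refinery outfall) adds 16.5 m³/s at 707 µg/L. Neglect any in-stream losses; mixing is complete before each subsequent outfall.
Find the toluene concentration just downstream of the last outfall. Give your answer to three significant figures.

Below outfall 1: Q → 150.4 m³/s, C = (138.0·0.4100 + 12.40·565.0)/150.4 = 46.96 µg/L.
Below outfall 2: Q → 166.9 m³/s, C = (150.4·46.96 + 16.50·707.0)/166.9 = 112.2 µg/L.

112 µg/L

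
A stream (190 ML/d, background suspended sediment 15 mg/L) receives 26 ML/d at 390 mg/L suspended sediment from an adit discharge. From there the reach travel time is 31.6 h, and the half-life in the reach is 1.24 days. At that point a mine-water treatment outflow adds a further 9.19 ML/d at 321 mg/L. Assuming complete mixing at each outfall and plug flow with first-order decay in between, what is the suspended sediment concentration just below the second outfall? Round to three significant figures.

Mass balance: C = (190.0·15.00 + 26.00·390.0) / 216.0 = 12990/216.0 = 60.14 mg/L; combined flow 216.0 ML/d.
Half-life 1.24 d → k = ln 2 / 1.24 = 0.5590 d⁻¹.
Decay over the reach: 60.14·exp(−kt) = 60.14·0.4790 = 28.81 mg/L.
Second outfall: C = (216.0·28.81 + 9.190·321.0)/225.2 = 40.73 mg/L.

40.7 mg/L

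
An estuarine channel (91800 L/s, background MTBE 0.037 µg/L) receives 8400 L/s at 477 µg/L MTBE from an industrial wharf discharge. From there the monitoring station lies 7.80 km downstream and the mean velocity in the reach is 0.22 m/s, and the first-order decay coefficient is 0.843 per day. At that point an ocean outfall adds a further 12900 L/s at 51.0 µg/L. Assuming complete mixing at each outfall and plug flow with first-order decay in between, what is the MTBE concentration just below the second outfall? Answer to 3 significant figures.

After mixing, C = (91800·0.03700 + 8400·477.0) / 100200 = 4010000/100200 = 40.02 µg/L; combined flow 100200 L/s.
Travel time t = 7.80·1000 / 0.22 = 35450 s = 9.848 h.
Decay over the reach: 40.02·exp(−kt) = 40.02·0.7076 = 28.32 µg/L.
At the second outfall, C = (100200·28.32 + 12900·51.00) / (100200 + 12900) = 30.91 µg/L.

30.9 µg/L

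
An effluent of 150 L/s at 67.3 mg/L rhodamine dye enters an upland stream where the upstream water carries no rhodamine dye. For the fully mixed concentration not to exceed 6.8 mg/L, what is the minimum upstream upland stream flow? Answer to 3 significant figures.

Set C_mix = 6.8: (Q·0 + 150.0·67.30) / (Q + 150.0) = 6.8
→ Q = 150.0·(67.30 − 6.8)/(6.8 − 0) = 1335 L/s.

1330 L/s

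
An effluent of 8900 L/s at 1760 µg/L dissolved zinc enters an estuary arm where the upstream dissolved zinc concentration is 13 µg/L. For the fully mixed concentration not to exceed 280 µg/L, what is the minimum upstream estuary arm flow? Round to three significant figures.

49300 L/s

Set C_mix = 280: (Q·13.00 + 8900·1760) / (Q + 8900) = 280
→ Q = 8900·(1760 − 280)/(280 − 13.00) = 49330 L/s.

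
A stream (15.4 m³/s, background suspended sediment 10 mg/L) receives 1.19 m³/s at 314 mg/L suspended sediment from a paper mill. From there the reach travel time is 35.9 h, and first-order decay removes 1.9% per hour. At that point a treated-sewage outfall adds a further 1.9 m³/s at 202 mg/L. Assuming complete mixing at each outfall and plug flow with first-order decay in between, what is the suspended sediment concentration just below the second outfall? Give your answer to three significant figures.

35.1 mg/L

Mixed concentration C = ΣQC/ΣQ = (15.40·10.00 + 1.190·314.0) / 16.59 = 527.7/16.59 = 31.81 mg/L; combined flow 16.59 m³/s.
1.9%/h lost → k = −ln(1 − 0.019) = 0.01918 h⁻¹.
First-order decay: C = 31.81·exp(−k·t) = 31.81·0.5022 = 15.97 mg/L.
Second outfall: C = (16.59·15.97 + 1.900·202.0)/18.49 = 35.09 mg/L.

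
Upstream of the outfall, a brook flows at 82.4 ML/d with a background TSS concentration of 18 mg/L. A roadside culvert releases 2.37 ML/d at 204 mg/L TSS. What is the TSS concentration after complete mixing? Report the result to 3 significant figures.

Mass balance: C = (82.40·18.00 + 2.370·204.0) / 84.77 = 1967/84.77 = 23.20 mg/L.

23.2 mg/L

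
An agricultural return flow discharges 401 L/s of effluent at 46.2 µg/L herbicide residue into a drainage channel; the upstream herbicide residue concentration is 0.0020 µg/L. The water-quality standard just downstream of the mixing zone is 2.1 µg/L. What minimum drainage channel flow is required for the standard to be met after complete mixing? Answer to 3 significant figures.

Set C_mix = 2.1: (Q·0.002000 + 401.0·46.20) / (Q + 401.0) = 2.1
→ Q = 401.0·(46.20 − 2.1)/(2.1 − 0.002000) = 8429 L/s.

8430 L/s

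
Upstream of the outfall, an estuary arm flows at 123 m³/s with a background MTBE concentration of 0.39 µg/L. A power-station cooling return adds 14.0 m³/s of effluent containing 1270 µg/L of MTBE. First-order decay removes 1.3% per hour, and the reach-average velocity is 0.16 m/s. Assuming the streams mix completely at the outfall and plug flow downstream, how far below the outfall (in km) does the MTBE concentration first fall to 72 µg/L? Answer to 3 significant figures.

26.1 km

After mixing, C = (123.0·0.3900 + 14.00·1270) / 137.0 = 17830/137.0 = 130.1 µg/L.
1.3%/h lost → k = −ln(1 − 0.013) = 0.01309 h⁻¹.
Set 130.1·exp(−k·t) = 72 → t = ln(130.1/72)/k = 162800 s = 45.23 h.
Distance = v·t = 0.16·162800 = 26050 m = 26.05 km.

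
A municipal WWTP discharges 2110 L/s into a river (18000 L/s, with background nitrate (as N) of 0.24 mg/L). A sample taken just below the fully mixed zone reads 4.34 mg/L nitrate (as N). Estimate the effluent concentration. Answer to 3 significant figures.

Mass balance: 18000·0.2400 + 2110·Cₑ = 20110·4.340
→ Cₑ = (20110·4.340 − 18000·0.2400) / 2110 = 39.32 mg/L.

39.3 mg/L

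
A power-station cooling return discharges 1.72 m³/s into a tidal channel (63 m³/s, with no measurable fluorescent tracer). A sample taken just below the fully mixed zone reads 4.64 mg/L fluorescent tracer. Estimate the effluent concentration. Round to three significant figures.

175 mg/L

Mass balance: 63.00·0 + 1.720·Cₑ = 64.72·4.640
→ Cₑ = (64.72·4.640 − 63.00·0) / 1.720 = 174.6 mg/L.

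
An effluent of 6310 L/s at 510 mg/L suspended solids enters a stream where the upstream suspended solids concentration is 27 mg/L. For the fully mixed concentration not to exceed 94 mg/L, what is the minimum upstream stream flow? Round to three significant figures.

39200 L/s

Set C_mix = 94: (Q·27.00 + 6310·510.0) / (Q + 6310) = 94
→ Q = 6310·(510.0 − 94)/(94 − 27.00) = 39180 L/s.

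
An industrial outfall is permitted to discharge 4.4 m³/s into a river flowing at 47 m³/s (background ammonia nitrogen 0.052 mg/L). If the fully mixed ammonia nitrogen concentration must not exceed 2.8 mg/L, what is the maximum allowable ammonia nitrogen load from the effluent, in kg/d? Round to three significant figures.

12200 kg/d

Mass balance at the limit: 47.00·0.05200 + 4.400·Cₑ = 51.40·2.8 → Cₑ = 32.15 mg/L.
Load = 4.400 m³/s × 32.15 g/m³ × 86 400 s/d = 12220 kg/d.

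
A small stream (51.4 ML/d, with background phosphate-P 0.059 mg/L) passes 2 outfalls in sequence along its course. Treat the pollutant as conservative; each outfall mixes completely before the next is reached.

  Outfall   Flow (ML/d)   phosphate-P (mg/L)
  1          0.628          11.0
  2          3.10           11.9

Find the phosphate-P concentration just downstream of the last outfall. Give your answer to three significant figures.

0.849 mg/L

Outfall 1: combined Q = 52.03 ML/d; C = (51.40·0.05900 + 0.6280·11.00)/52.03 = 0.1911 mg/L.
Outfall 2: combined Q = 55.13 ML/d; C = (52.03·0.1911 + 3.100·11.90)/55.13 = 0.8495 mg/L.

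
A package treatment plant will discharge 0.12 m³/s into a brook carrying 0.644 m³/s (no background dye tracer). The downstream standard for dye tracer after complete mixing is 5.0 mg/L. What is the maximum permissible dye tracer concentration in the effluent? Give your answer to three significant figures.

At the limit, (Qr·Cr + Qe·Cₑ)/(Qr + Qe) = 5.0:
Cₑ = (0.7640·5.0 − 0.6440·0) / 0.1200 = 31.83 mg/L.

31.8 mg/L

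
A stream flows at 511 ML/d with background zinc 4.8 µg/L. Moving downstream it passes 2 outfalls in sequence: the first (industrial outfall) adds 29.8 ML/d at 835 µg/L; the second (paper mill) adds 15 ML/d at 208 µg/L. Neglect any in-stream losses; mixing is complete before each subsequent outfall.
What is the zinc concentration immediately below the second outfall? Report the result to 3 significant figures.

54.8 µg/L

After outfall 1: Q = 511.0 + 29.80 = 540.8 ML/d; C = (511.0·4.800 + 29.80·835.0)/540.8 = 50.55 µg/L.
After outfall 2: Q = 540.8 + 15.00 = 555.8 ML/d; C = (540.8·50.55 + 15.00·208.0)/555.8 = 54.80 µg/L.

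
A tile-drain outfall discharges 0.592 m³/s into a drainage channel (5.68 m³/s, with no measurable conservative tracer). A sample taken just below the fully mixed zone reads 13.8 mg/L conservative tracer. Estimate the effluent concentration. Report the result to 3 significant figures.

Mass balance: 5.680·0 + 0.5920·Cₑ = 6.272·13.80
→ Cₑ = (6.272·13.80 − 5.680·0) / 0.5920 = 146.2 mg/L.

146 mg/L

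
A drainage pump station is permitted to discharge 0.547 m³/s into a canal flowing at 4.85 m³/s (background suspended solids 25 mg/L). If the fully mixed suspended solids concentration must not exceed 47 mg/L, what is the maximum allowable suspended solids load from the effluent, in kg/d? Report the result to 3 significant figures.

11400 kg/d

Mass balance at the limit: 4.850·25.00 + 0.5470·Cₑ = 5.397·47 → Cₑ = 242.1 mg/L.
Load = 0.5470 m³/s × 242.1 g/m³ × 86 400 s/d = 11440 kg/d.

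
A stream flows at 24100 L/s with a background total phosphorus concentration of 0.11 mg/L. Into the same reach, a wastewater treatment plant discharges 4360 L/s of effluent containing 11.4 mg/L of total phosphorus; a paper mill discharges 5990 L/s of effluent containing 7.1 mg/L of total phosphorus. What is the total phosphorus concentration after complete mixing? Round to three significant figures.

Mixed concentration C = ΣQC/ΣQ = (24100·0.1100 + 4360·11.40 + 5990·7.100) / 34450 = 94880/34450 = 2.754 mg/L.

2.75 mg/L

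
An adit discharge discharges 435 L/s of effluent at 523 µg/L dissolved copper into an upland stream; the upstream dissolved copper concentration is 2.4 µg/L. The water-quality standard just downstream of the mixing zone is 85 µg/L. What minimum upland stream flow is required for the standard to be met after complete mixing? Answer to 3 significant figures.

2310 L/s

Set C_mix = 85: (Q·2.400 + 435.0·523.0) / (Q + 435.0) = 85
→ Q = 435.0·(523.0 − 85)/(85 − 2.400) = 2307 L/s.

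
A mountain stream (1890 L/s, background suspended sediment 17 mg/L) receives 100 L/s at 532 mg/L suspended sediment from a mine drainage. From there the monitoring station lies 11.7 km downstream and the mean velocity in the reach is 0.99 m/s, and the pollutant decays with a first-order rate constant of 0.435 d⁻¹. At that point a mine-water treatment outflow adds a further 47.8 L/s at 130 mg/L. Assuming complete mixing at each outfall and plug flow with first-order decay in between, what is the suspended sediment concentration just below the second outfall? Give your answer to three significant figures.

42.5 mg/L

Flow-weighted average: C = (1890·17.00 + 100.0·532.0) / 1990 = 85330/1990 = 42.88 mg/L; combined flow 1990 L/s.
Travel time t = 11.7·1000 / 0.99 = 11820 s = 3.283 h.
First-order decay: C = 42.88·exp(−k·t) = 42.88·0.9422 = 40.40 mg/L.
At the second outfall, C = (1990·40.40 + 47.80·130.0) / (1990 + 47.80) = 42.50 mg/L.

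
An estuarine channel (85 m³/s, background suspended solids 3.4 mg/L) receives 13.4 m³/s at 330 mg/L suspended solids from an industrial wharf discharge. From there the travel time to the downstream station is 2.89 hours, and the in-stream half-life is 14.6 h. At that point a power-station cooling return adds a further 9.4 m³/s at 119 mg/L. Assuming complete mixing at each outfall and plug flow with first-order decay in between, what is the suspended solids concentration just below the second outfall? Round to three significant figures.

After mixing, C = (85.00·3.400 + 13.40·330.0) / 98.40 = 4711/98.40 = 47.88 mg/L; combined flow 98.40 m³/s.
Half-life 14.6 h → k = ln 2 / 14.6 = 0.04748 h⁻¹ = 1.139 d⁻¹.
Decay over the reach: 47.88·exp(−kt) = 47.88·0.8718 = 41.74 mg/L.
At the second outfall, C = (98.40·41.74 + 9.400·119.0) / (98.40 + 9.400) = 48.48 mg/L.

48.5 mg/L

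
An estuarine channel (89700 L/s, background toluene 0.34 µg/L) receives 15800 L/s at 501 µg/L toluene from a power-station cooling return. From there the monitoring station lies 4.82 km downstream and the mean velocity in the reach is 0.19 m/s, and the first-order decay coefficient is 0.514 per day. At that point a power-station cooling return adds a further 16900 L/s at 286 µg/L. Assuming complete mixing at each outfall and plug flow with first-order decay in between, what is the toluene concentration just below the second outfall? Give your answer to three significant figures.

Conservation of mass: C = (89700·0.3400 + 15800·501.0) / 105500 = 7946000/105500 = 75.32 µg/L; combined flow 105500 L/s.
Travel time t = 4.82·1000 / 0.19 = 25370 s = 7.047 h.
Applying C = C₀e^(−kt): 75.32 × 0.8599 = 64.77 µg/L.
At the second outfall, C = (105500·64.77 + 16900·286.0) / (105500 + 16900) = 95.32 µg/L.

95.3 µg/L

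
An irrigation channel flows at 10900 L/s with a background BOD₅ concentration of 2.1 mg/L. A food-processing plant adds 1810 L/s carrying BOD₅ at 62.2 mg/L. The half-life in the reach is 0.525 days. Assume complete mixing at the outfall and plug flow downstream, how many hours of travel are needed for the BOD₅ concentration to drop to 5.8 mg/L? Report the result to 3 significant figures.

11.1 h

Conservation of mass: C = (10900·2.100 + 1810·62.20) / 12710 = 135500/12710 = 10.66 mg/L.
Half-life 0.525 d → k = ln 2 / 0.525 = 1.320 d⁻¹.
10.66·exp(−k·t) = 5.8 → t = ln(10.66/5.8)/k = 39820 s = 11.06 h.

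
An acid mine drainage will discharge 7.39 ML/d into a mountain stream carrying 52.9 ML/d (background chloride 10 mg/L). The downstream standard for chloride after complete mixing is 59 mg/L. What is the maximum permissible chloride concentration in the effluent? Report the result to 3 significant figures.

410 mg/L

At the limit, (Qr·Cr + Qe·Cₑ)/(Qr + Qe) = 59:
Cₑ = (60.29·59 − 52.90·10.00) / 7.390 = 409.8 mg/L.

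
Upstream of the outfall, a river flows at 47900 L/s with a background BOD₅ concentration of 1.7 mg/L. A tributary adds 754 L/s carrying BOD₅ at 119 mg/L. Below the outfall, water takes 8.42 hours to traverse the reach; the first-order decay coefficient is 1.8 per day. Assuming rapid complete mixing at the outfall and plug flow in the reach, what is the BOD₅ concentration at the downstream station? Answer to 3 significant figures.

Mass balance: C = (47900·1.700 + 754.0·119.0) / 48650 = 171200/48650 = 3.518 mg/L.
After decay, C = 3.518 × e^(−kt) = 3.518 × 0.5318 = 1.871 mg/L.

1.87 mg/L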